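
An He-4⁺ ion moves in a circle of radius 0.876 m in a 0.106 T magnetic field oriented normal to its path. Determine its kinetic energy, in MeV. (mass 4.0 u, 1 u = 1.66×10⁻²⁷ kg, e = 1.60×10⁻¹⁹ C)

K ≈ 0.104 MeV

v = qBr/m = (1×1.60×10^-19)(0.106)(0.876) / (6.64×10^-27) = 2.24×10^6 m/s.
K = ½mv² = 0.5·(6.64×10^-27)·(2.24×10^6)² = 1.66×10^-14 J = 0.104 MeV.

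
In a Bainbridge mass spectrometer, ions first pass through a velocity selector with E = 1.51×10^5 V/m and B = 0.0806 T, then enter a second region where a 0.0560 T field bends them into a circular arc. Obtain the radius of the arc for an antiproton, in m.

The selector passes v = E/B = 1.51×10^5/0.0806 = 1.87×10^6 m/s.
In the deflection region, r = mv/(qB₂) = (1.67×10^-27)(1.87×10^6) / [(1×1.60×10^-19)(0.0560)] = 0.349 m.

r ≈ 0.349 m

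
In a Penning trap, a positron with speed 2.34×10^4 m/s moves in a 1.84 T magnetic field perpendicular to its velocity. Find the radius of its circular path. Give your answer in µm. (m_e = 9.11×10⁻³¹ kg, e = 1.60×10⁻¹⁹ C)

r ≈ 0.0724 µm

The magnetic force provides the centripetal force: qvB = mv²/r, so r = mv/(qB).
r = (9.11×10^-31 kg)(2.34×10^4 m/s) / [(1×1.60×10^-19 C)(1.84 T)] = 7.24×10^-8 m.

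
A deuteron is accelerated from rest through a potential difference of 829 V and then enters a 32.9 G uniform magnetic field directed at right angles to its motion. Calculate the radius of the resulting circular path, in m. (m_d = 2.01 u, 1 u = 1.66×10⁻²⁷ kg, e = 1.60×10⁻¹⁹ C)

The kinetic energy gained is K = qV = (1×1.60×10^-19)(829) = 1.33×10^-16 J.
v = √(2K/m) = 2.82×10^5 m/s.
r = mv/(qB) = (3.34×10^-27)(2.82×10^5) / [(1×1.60×10^-19)(3.29×10^-3)] = 1.79 m.

r ≈ 1.79 m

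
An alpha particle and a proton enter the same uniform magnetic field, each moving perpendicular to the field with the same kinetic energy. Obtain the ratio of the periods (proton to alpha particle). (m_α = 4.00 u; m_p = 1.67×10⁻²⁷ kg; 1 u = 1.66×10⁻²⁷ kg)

T = 2πm/(qB) is independent of speed, so T₂/T₁ = (m₂/q₂)/(m₁/q₁).
T_{proton}/T_{alpha particle} = (1.67×10^-27/1e) / (6.64×10^-27/2e) = 0.503.

ratio ≈ 0.503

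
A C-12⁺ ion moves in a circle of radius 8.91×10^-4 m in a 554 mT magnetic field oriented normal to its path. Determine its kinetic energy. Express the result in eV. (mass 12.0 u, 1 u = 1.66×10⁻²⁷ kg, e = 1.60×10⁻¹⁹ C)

v = qBr/m = (1×1.60×10^-19)(0.554)(8.91×10^-4) / (1.99×10^-26) = 3960 m/s.
K = ½mv² = 0.5·(1.99×10^-26)·(3960)² = 1.57×10^-19 J = 0.979 eV.

K ≈ 0.979 eV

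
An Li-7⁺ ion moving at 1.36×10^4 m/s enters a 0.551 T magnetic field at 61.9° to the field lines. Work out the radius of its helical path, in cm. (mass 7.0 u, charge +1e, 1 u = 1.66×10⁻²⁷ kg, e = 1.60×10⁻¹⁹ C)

r ≈ 0.158 cm

Only the perpendicular component v⊥ = v sin61.9° = 1.20×10^4 m/s is bent by the field.
r = m v⊥ /(qB) = (1.16×10^-26)(1.20×10^4) / [(1×1.60×10^-19)(0.551)] = 1.58×10^-3 m.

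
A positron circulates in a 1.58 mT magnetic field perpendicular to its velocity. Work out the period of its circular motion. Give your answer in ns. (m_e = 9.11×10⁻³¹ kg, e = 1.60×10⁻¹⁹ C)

The cyclotron period is independent of speed: T = 2πm/(qB).
T = 2π(9.11×10^-31) / [(1×1.60×10^-19)(1.58×10^-3)] = 2.26×10^-8 s.

T ≈ 22.6 ns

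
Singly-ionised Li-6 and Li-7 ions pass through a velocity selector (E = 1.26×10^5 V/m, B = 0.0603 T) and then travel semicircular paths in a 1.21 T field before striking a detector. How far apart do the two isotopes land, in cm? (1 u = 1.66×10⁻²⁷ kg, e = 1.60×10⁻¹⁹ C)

Both emerge at v = E/B₁ = 2.09×10^6 m/s.
r = mv/(qB₂), so r₁ = 0.1075 m and r₂ = 0.1254 m, giving Δr = 0.0179 m.
After a semicircle each ion lands a diameter 2r from the entry slit, so the separation is 2Δr = 0.0358 m.

Δd ≈ 3.58 cm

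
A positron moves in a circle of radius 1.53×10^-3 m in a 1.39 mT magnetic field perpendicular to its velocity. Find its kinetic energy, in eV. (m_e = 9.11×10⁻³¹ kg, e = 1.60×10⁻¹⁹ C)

K ≈ 0.397 eV

v = qBr/m = (1×1.60×10^-19)(1.39×10^-3)(1.53×10^-3) / (9.11×10^-31) = 3.74×10^5 m/s.
K = ½mv² = 0.5·(9.11×10^-31)·(3.74×10^5)² = 6.35×10^-20 J = 0.397 eV.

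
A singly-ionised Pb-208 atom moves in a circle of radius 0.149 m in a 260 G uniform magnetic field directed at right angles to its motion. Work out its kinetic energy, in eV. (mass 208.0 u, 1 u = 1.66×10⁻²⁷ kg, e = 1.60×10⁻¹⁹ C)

K ≈ 3.48 eV

v = qBr/m = (1×1.60×10^-19)(0.0260)(0.149) / (3.45×10^-25) = 1800 m/s.
K = ½mv² = 0.5·(3.45×10^-25)·(1800)² = 5.56×10^-19 J = 3.48 eV.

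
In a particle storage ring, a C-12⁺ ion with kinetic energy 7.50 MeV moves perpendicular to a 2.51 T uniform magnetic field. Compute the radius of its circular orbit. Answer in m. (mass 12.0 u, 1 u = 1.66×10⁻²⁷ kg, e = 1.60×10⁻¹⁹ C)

r ≈ 0.544 m

Convert the energy: K = 7.50 MeV = 1.20×10^-12 J.
v = √(2K/m) = √(2·1.20×10^-12/1.99×10^-26) = 1.10×10^7 m/s.
r = mv/(qB) = (1.99×10^-26)(1.10×10^7) / [(1×1.60×10^-19)(2.51)] = 0.544 m.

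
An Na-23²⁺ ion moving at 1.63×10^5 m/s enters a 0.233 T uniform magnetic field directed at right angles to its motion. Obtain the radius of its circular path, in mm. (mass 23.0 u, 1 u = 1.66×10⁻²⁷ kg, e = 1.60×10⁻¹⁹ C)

r ≈ 83.5 mm

The magnetic force provides the centripetal force: qvB = mv²/r, so r = mv/(qB).
r = (3.82×10^-26 kg)(1.63×10^5 m/s) / [(2×1.60×10^-19 C)(0.233 T)] = 0.0835 m.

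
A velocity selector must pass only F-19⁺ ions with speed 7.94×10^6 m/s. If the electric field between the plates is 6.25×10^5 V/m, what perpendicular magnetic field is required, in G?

B ≈ 787 G

qE = qvB ⇒ B = E/v = (6.25×10^5) / (7.94×10^6) = 0.0787 T.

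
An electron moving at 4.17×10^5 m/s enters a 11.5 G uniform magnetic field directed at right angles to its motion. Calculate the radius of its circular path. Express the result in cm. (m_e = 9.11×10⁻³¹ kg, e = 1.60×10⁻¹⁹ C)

The magnetic force provides the centripetal force: qvB = mv²/r, so r = mv/(qB).
r = (9.11×10^-31 kg)(4.17×10^5 m/s) / [(1×1.60×10^-19 C)(1.15×10^-3 T)] = 2.06×10^-3 m.

r ≈ 0.206 cm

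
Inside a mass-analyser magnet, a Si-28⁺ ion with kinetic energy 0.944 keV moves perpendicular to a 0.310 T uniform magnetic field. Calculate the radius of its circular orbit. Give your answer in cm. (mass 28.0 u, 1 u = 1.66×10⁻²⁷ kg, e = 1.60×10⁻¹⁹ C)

Convert the energy: K = 0.944 keV = 1.51×10^-16 J.
v = √(2K/m) = √(2·1.51×10^-16/4.65×10^-26) = 8.06×10^4 m/s.
r = mv/(qB) = (4.65×10^-26)(8.06×10^4) / [(1×1.60×10^-19)(0.310)] = 0.0755 m.

r ≈ 7.55 cm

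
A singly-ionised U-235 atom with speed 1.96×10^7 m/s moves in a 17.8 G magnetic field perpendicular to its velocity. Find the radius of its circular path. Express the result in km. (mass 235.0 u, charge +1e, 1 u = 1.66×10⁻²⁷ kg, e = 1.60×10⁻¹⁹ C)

The magnetic force provides the centripetal force: qvB = mv²/r, so r = mv/(qB).
r = (3.90×10^-25 kg)(1.96×10^7 m/s) / [(1×1.60×10^-19 C)(1.78×10^-3 T)] = 2.68×10^4 m.

r ≈ 26.8 km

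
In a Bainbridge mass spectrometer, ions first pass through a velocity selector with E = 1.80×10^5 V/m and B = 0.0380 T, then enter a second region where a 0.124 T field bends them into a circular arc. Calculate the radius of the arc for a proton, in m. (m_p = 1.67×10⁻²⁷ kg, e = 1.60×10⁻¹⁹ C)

r ≈ 0.399 m

The selector passes v = E/B = 1.80×10^5/0.0380 = 4.74×10^6 m/s.
In the deflection region, r = mv/(qB₂) = (1.67×10^-27)(4.74×10^6) / [(1×1.60×10^-19)(0.124)] = 0.399 m.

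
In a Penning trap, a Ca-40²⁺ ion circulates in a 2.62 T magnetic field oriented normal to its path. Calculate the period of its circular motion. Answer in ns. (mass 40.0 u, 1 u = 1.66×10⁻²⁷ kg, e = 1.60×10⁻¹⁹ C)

The cyclotron period is independent of speed: T = 2πm/(qB).
T = 2π(6.64×10^-26) / [(2×1.60×10^-19)(2.62)] = 4.98×10^-7 s.

T ≈ 498 ns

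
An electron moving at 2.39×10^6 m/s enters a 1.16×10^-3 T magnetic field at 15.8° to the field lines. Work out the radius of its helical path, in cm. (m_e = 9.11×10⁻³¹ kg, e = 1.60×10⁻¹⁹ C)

r ≈ 0.319 cm

Only the perpendicular component v⊥ = v sin15.8° = 6.51×10^5 m/s is bent by the field.
r = m v⊥ /(qB) = (9.11×10^-31)(6.51×10^5) / [(1×1.60×10^-19)(1.16×10^-3)] = 3.19×10^-3 m.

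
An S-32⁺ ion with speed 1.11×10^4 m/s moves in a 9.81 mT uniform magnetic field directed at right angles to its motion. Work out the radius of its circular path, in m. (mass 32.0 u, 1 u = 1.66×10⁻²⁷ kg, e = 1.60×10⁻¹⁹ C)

The magnetic force provides the centripetal force: qvB = mv²/r, so r = mv/(qB).
r = (5.31×10^-26 kg)(1.11×10^4 m/s) / [(1×1.60×10^-19 C)(9.81×10^-3 T)] = 0.376 m.

r ≈ 0.376 m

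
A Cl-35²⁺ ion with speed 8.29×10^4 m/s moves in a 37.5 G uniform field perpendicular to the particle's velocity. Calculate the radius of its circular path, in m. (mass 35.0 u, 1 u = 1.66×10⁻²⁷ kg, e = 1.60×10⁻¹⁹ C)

r ≈ 4.01 m

The magnetic force provides the centripetal force: qvB = mv²/r, so r = mv/(qB).
r = (5.81×10^-26 kg)(8.29×10^4 m/s) / [(2×1.60×10^-19 C)(3.75×10^-3 T)] = 4.01 m.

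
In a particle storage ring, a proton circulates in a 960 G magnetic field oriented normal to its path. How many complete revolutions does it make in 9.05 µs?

N = 13

T = 2πm/(qB) = 2π(1.67×10^-27) / [(1×1.60×10^-19)(0.0960)] = 6.8313×10^-7 s.
N = t/T = 9.05×10^-6 / 6.8313×10^-7 ≈ 13.25, so 13 complete revolutions.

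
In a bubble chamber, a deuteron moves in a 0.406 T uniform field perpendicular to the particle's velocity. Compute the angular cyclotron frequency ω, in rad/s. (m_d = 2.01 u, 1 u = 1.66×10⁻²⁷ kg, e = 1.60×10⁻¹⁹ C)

ω ≈ 1.95×10^7 rad/s

ω = qB/m = (1×1.60×10^-19)(0.406) / (3.34×10^-27) = 1.95×10^7 rad/s.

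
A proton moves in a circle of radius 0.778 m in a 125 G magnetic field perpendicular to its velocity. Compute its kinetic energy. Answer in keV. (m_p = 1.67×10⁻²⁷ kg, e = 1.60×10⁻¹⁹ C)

K ≈ 4.53 keV

v = qBr/m = (1×1.60×10^-19)(0.0125)(0.778) / (1.67×10^-27) = 9.32×10^5 m/s.
K = ½mv² = 0.5·(1.67×10^-27)·(9.32×10^5)² = 7.25×10^-16 J = 4.53 keV.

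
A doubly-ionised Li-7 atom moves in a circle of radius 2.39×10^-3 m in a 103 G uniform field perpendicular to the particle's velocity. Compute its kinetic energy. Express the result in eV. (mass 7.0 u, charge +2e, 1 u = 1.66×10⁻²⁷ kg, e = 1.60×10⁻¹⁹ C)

K ≈ 0.0167 eV

v = qBr/m = (2×1.60×10^-19)(0.0103)(2.39×10^-3) / (1.16×10^-26) = 678 m/s.
K = ½mv² = 0.5·(1.16×10^-26)·(678)² = 2.67×10^-21 J = 0.0167 eV.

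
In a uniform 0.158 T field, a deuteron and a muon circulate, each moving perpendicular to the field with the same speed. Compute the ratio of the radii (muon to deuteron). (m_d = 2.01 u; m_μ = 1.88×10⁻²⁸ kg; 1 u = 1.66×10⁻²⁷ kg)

ratio ≈ 0.0563

r = mv/(qB) ⇒ at equal v, r ∝ m/q.
r_{muon}/r_{deuteron} = 0.0563.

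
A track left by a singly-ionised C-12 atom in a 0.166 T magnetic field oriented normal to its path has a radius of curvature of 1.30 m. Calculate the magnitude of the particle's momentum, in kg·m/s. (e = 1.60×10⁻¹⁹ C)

Since qvB = mv²/r, the momentum p = mv = qBr.
p = (1×1.60×10^-19)(0.166)(1.30) = 3.45×10^-20 kg·m/s.

p ≈ 3.45×10^-20 kg·m/s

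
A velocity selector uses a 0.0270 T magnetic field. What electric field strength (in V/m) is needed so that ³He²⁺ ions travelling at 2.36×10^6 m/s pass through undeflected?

E ≈ 6.37×10^4 V/m

qE = qvB ⇒ E = vB = (2.36×10^6)(0.0270) = 6.37×10^4 V/m.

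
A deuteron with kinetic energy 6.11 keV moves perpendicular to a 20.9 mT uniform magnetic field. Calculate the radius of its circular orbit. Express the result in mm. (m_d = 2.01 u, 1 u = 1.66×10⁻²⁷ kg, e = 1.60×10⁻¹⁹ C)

Convert the energy: K = 6.11 keV = 9.78×10^-16 J.
v = √(2K/m) = √(2·9.78×10^-16/3.34×10^-27) = 7.65×10^5 m/s.
r = mv/(qB) = (3.34×10^-27)(7.65×10^5) / [(1×1.60×10^-19)(0.0209)] = 0.764 m.

r ≈ 764 mm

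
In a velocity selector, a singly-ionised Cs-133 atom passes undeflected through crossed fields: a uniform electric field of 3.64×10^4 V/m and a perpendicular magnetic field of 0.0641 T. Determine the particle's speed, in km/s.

v ≈ 568 km/s

For zero net force, qE = qvB, so v = E/B.
v = (3.64×10^4) / (0.0641) = 5.68×10^5 m/s.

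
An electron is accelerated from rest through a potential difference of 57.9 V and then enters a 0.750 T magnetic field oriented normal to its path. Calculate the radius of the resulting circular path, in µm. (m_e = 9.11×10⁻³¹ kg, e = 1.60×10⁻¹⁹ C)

r ≈ 34.2 µm

The kinetic energy gained is K = qV = (1×1.60×10^-19)(57.9) = 9.26×10^-18 J.
v = √(2K/m) = 4.51×10^6 m/s.
r = mv/(qB) = (9.11×10^-31)(4.51×10^6) / [(1×1.60×10^-19)(0.750)] = 3.42×10^-5 m.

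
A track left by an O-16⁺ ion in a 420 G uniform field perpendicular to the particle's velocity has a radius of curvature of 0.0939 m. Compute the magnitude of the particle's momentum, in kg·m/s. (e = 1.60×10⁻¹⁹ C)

Since qvB = mv²/r, the momentum p = mv = qBr.
p = (1×1.60×10^-19)(0.0420)(0.0939) = 6.31×10^-22 kg·m/s.

p ≈ 6.31×10^-22 kg·m/s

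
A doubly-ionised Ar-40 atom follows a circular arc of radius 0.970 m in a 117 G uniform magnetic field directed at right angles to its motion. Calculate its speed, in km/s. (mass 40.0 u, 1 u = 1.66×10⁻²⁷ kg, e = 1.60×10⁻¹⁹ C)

v ≈ 54.7 km/s

From qvB = mv²/r, v = qBr/m.
v = (2×1.60×10^-19)(0.0117)(0.970) / (6.64×10^-26) = 5.47×10^4 m/s.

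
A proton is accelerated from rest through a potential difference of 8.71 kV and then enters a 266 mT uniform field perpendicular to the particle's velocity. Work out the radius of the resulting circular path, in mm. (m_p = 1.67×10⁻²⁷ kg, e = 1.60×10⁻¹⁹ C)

The kinetic energy gained is K = qV = (1×1.60×10^-19)(8710) = 1.39×10^-15 J.
v = √(2K/m) = 1.29×10^6 m/s.
r = mv/(qB) = (1.67×10^-27)(1.29×10^6) / [(1×1.60×10^-19)(0.266)] = 0.0507 m.

r ≈ 50.7 mm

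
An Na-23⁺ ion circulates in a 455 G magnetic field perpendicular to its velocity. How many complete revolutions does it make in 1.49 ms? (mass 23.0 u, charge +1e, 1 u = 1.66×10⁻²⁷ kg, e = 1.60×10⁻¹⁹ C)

T = 2πm/(qB) = 2π(3.818×10^-26) / [(1×1.60×10^-19)(0.0455)] = 3.2952×10^-5 s.
N = t/T = 1.49×10^-3 / 3.2952×10^-5 ≈ 45.22, so 45 complete revolutions.

N = 45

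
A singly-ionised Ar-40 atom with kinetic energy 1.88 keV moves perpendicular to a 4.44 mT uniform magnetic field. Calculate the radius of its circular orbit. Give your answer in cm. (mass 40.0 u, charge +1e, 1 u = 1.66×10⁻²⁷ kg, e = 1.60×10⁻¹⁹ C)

Convert the energy: K = 1.88 keV = 3.01×10^-16 J.
v = √(2K/m) = √(2·3.01×10^-16/6.64×10^-26) = 9.52×10^4 m/s.
r = mv/(qB) = (6.64×10^-26)(9.52×10^4) / [(1×1.60×10^-19)(4.44×10^-3)] = 8.90 m.

r ≈ 890 cm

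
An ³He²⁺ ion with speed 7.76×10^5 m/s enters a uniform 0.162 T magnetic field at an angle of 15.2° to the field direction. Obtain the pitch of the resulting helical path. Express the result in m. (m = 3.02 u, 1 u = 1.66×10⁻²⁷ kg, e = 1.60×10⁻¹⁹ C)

pitch ≈ 0.455 m

The velocity component along B is v∥ = v cos15.2° = 7.49×10^5 m/s.
The cyclotron period T = 2πm/(qB) = 6.08×10^-7 s is set by m, q, B alone.
Pitch = v∥·T = (7.49×10^5)(6.08×10^-7) = 0.455 m.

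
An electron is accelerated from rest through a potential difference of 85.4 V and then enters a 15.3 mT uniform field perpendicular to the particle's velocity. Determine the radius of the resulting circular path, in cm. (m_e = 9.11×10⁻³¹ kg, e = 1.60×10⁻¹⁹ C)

The kinetic energy gained is K = qV = (1×1.60×10^-19)(85.4) = 1.37×10^-17 J.
v = √(2K/m) = 5.48×10^6 m/s.
r = mv/(qB) = (9.11×10^-31)(5.48×10^6) / [(1×1.60×10^-19)(0.0153)] = 2.04×10^-3 m.

r ≈ 0.204 cm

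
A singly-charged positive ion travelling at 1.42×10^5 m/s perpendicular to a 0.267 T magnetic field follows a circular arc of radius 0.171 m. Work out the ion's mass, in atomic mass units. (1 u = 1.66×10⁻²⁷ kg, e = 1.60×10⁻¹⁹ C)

m ≈ 31.0 u

qvB = mv²/r ⇒ m = qBr/v.
m = (1×1.60×10^-19)(0.267)(0.171) / (1.42×10^5) = 5.14×10^-26 kg = 31.0 u.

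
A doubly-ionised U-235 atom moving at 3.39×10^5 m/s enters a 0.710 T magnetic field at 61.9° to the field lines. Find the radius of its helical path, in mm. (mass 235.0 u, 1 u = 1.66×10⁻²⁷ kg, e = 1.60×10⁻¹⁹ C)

r ≈ 513 mm

Only the perpendicular component v⊥ = v sin61.9° = 2.99×10^5 m/s is bent by the field.
r = m v⊥ /(qB) = (3.90×10^-25)(2.99×10^5) / [(2×1.60×10^-19)(0.710)] = 0.513 m.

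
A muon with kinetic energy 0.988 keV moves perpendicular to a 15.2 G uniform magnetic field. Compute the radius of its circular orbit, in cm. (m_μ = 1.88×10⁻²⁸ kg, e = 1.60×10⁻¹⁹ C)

r ≈ 100 cm

Convert the energy: K = 0.988 keV = 1.58×10^-16 J.
v = √(2K/m) = √(2·1.58×10^-16/1.88×10^-28) = 1.30×10^6 m/s.
r = mv/(qB) = (1.88×10^-28)(1.30×10^6) / [(1×1.60×10^-19)(1.52×10^-3)] = 1.00 m.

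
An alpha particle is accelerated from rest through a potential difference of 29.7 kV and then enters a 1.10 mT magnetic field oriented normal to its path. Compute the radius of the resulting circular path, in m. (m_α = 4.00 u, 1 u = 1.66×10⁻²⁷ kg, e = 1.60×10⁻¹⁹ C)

r ≈ 31.9 m

The kinetic energy gained is K = qV = (2×1.60×10^-19)(2.97×10^4) = 9.50×10^-15 J.
v = √(2K/m) = 1.69×10^6 m/s.
r = mv/(qB) = (6.64×10^-27)(1.69×10^6) / [(2×1.60×10^-19)(1.10×10^-3)] = 31.9 m.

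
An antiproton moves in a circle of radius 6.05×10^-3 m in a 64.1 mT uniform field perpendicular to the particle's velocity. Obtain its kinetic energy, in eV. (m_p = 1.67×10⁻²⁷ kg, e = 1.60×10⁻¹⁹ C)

K ≈ 7.20 eV

v = qBr/m = (1×1.60×10^-19)(0.0641)(6.05×10^-3) / (1.67×10^-27) = 3.72×10^4 m/s.
K = ½mv² = 0.5·(1.67×10^-27)·(3.72×10^4)² = 1.15×10^-18 J = 7.20 eV.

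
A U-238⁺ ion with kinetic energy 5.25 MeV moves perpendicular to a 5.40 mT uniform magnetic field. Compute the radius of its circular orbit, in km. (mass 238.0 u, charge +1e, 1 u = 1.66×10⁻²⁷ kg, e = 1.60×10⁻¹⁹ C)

Convert the energy: K = 5.25 MeV = 8.40×10^-13 J.
v = √(2K/m) = √(2·8.40×10^-13/3.95×10^-25) = 2.06×10^6 m/s.
r = mv/(qB) = (3.95×10^-25)(2.06×10^6) / [(1×1.60×10^-19)(5.40×10^-3)] = 943 m.

r ≈ 0.943 km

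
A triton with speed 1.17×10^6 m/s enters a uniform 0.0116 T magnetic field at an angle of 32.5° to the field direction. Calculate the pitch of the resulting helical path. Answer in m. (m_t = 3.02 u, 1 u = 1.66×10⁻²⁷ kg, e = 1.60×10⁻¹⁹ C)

The velocity component along B is v∥ = v cos32.5° = 9.87×10^5 m/s.
The cyclotron period T = 2πm/(qB) = 1.70×10^-5 s is set by m, q, B alone.
Pitch = v∥·T = (9.87×10^5)(1.70×10^-5) = 16.7 m.

pitch ≈ 16.7 m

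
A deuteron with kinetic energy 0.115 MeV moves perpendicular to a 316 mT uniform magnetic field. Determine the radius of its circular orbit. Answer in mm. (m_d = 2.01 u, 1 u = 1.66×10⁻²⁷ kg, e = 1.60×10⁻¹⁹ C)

r ≈ 219 mm

Convert the energy: K = 0.115 MeV = 1.84×10^-14 J.
v = √(2K/m) = √(2·1.84×10^-14/3.34×10^-27) = 3.32×10^6 m/s.
r = mv/(qB) = (3.34×10^-27)(3.32×10^6) / [(1×1.60×10^-19)(0.316)] = 0.219 m.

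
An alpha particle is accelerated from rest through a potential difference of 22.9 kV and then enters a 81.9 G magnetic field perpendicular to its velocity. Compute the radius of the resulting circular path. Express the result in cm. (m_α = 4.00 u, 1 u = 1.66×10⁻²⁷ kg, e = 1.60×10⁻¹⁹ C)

r ≈ 376 cm

The kinetic energy gained is K = qV = (2×1.60×10^-19)(2.29×10^4) = 7.33×10^-15 J.
v = √(2K/m) = 1.49×10^6 m/s.
r = mv/(qB) = (6.64×10^-27)(1.49×10^6) / [(2×1.60×10^-19)(8.19×10^-3)] = 3.76 m.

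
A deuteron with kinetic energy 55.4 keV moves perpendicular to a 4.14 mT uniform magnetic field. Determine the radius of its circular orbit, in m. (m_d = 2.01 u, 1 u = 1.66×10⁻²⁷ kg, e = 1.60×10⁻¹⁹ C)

r ≈ 11.6 m

Convert the energy: K = 55.4 keV = 8.86×10^-15 J.
v = √(2K/m) = √(2·8.86×10^-15/3.34×10^-27) = 2.31×10^6 m/s.
r = mv/(qB) = (3.34×10^-27)(2.31×10^6) / [(1×1.60×10^-19)(4.14×10^-3)] = 11.6 m.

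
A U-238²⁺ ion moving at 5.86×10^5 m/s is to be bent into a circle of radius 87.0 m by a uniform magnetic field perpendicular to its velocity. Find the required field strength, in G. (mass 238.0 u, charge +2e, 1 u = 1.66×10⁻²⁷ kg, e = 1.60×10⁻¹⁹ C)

qvB = mv²/r gives B = mv/(qr).
B = (3.95×10^-25)(5.86×10^5) / [(2×1.60×10^-19)(87.0)] = 8.32×10^-3 T.

B ≈ 83.2 G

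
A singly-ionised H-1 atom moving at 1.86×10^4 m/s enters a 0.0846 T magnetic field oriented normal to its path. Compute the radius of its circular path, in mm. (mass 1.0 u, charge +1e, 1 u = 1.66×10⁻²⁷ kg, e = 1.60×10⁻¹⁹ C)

The magnetic force provides the centripetal force: qvB = mv²/r, so r = mv/(qB).
r = (1.66×10^-27 kg)(1.86×10^4 m/s) / [(1×1.60×10^-19 C)(0.0846 T)] = 2.28×10^-3 m.

r ≈ 2.28 mm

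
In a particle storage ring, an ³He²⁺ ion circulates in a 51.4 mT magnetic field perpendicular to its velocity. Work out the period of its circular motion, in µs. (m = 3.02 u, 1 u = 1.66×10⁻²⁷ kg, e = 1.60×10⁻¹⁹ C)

The cyclotron period is independent of speed: T = 2πm/(qB).
T = 2π(5.01×10^-27) / [(2×1.60×10^-19)(0.0514)] = 1.92×10^-6 s.

T ≈ 1.92 µs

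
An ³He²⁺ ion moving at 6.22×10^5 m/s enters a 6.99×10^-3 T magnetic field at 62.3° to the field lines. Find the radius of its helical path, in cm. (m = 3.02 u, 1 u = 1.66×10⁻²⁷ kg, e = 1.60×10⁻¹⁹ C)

Only the perpendicular component v⊥ = v sin62.3° = 5.51×10^5 m/s is bent by the field.
r = m v⊥ /(qB) = (5.01×10^-27)(5.51×10^5) / [(2×1.60×10^-19)(6.99×10^-3)] = 1.23 m.

r ≈ 123 cm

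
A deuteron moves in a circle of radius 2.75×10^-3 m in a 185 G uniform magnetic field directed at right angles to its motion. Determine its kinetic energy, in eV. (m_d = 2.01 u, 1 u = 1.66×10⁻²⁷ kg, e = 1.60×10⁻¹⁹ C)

v = qBr/m = (1×1.60×10^-19)(0.0185)(2.75×10^-3) / (3.34×10^-27) = 2440 m/s.
K = ½mv² = 0.5·(3.34×10^-27)·(2440)² = 9.93×10^-21 J = 0.0621 eV.

K ≈ 0.0621 eV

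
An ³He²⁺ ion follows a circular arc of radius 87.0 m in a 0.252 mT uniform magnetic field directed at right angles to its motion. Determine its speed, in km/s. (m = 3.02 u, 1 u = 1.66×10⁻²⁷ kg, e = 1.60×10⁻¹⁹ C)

v ≈ 1400 km/s

From qvB = mv²/r, v = qBr/m.
v = (2×1.60×10^-19)(2.52×10^-4)(87.0) / (5.01×10^-27) = 1.40×10^6 m/s.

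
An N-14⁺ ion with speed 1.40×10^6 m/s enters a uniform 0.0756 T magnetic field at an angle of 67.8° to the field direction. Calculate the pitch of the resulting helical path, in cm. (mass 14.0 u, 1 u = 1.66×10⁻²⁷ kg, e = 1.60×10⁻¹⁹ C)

The velocity component along B is v∥ = v cos67.8° = 5.29×10^5 m/s.
The cyclotron period T = 2πm/(qB) = 1.21×10^-5 s is set by m, q, B alone.
Pitch = v∥·T = (5.29×10^5)(1.21×10^-5) = 6.39 m.

pitch ≈ 639 cm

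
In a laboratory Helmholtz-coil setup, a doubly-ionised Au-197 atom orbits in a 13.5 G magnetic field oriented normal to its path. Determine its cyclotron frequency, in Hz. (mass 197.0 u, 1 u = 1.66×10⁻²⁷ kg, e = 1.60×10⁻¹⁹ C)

f = qB/(2πm) = (2×1.60×10^-19)(1.35×10^-3) / [2π(3.27×10^-25)] = 210 Hz.

f ≈ 210 Hz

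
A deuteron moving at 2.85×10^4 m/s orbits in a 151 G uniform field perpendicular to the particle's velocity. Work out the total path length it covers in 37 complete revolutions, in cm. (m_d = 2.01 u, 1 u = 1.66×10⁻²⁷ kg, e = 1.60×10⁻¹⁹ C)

r = mv/(qB) = 0.0394 m, so one revolution covers 2πr = 0.247 m.
In 37 revolutions: L = 37·2πr = 9.15 m.

L ≈ 915 cm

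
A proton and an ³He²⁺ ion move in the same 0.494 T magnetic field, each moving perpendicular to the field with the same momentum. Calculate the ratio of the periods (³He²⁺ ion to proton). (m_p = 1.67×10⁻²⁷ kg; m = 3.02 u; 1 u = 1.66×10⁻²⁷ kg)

T = 2πm/(qB) is independent of speed, so T₂/T₁ = (m₂/q₂)/(m₁/q₁).
T_{³He²⁺ ion}/T_{proton} = (5.01×10^-27/2e) / (1.67×10^-27/1e) = 1.50.

ratio ≈ 1.50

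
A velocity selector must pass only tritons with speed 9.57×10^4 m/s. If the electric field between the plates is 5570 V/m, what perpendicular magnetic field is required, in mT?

qE = qvB ⇒ B = E/v = (5570) / (9.57×10^4) = 0.0582 T.

B ≈ 58.2 mT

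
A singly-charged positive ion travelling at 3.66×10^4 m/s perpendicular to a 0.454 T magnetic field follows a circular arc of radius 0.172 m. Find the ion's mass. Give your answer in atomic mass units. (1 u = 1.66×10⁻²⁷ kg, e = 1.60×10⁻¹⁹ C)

m ≈ 206 u

qvB = mv²/r ⇒ m = qBr/v.
m = (1×1.60×10^-19)(0.454)(0.172) / (3.66×10^4) = 3.41×10^-25 kg = 206 u.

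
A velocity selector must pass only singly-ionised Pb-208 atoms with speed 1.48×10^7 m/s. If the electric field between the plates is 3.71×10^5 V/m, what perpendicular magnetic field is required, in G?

qE = qvB ⇒ B = E/v = (3.71×10^5) / (1.48×10^7) = 0.0251 T.

B ≈ 251 G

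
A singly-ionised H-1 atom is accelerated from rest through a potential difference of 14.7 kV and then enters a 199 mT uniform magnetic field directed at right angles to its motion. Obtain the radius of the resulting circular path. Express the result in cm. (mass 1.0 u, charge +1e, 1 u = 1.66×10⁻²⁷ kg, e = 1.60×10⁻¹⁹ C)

The kinetic energy gained is K = qV = (1×1.60×10^-19)(1.47×10^4) = 2.35×10^-15 J.
v = √(2K/m) = 1.68×10^6 m/s.
r = mv/(qB) = (1.66×10^-27)(1.68×10^6) / [(1×1.60×10^-19)(0.199)] = 0.0878 m.

r ≈ 8.78 cm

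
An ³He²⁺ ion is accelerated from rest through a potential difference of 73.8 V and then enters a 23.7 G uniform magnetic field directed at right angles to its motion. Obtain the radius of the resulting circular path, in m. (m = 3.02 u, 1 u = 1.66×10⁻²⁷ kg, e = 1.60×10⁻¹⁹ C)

r ≈ 0.642 m

The kinetic energy gained is K = qV = (2×1.60×10^-19)(73.8) = 2.36×10^-17 J.
v = √(2K/m) = 9.71×10^4 m/s.
r = mv/(qB) = (5.01×10^-27)(9.71×10^4) / [(2×1.60×10^-19)(2.37×10^-3)] = 0.642 m.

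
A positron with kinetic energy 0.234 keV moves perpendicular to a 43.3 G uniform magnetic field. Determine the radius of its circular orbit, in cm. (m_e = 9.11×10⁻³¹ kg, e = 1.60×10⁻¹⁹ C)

Convert the energy: K = 0.234 keV = 3.74×10^-17 J.
v = √(2K/m) = √(2·3.74×10^-17/9.11×10^-31) = 9.07×10^6 m/s.
r = mv/(qB) = (9.11×10^-31)(9.07×10^6) / [(1×1.60×10^-19)(4.33×10^-3)] = 0.0119 m.

r ≈ 1.19 cm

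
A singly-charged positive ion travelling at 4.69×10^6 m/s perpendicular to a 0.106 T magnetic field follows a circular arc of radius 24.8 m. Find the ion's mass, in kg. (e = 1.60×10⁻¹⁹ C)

qvB = mv²/r ⇒ m = qBr/v.
m = (1×1.60×10^-19)(0.106)(24.8) / (4.69×10^6) = 8.97×10^-26 kg.

m ≈ 8.97×10^-26 kg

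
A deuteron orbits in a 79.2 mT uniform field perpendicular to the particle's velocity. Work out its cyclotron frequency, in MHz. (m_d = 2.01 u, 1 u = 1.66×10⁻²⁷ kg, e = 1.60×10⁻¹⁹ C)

f ≈ 0.604 MHz

f = qB/(2πm) = (1×1.60×10^-19)(0.0792) / [2π(3.34×10^-27)] = 6.04×10^5 Hz.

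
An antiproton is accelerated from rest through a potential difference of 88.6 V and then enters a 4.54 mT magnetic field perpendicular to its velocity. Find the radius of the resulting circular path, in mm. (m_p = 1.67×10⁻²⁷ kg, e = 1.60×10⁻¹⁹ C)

r ≈ 300 mm

The kinetic energy gained is K = qV = (1×1.60×10^-19)(88.6) = 1.42×10^-17 J.
v = √(2K/m) = 1.30×10^5 m/s.
r = mv/(qB) = (1.67×10^-27)(1.30×10^5) / [(1×1.60×10^-19)(4.54×10^-3)] = 0.300 m.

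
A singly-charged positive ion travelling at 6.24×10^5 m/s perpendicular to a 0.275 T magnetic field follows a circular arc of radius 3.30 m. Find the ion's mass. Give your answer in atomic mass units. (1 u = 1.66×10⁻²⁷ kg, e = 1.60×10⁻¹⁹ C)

m ≈ 140 u

qvB = mv²/r ⇒ m = qBr/v.
m = (1×1.60×10^-19)(0.275)(3.30) / (6.24×10^5) = 2.33×10^-25 kg = 140 u.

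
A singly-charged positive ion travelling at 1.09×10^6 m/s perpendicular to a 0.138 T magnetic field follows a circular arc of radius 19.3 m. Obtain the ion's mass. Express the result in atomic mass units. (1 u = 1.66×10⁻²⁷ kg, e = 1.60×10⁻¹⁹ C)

m ≈ 236 u

qvB = mv²/r ⇒ m = qBr/v.
m = (1×1.60×10^-19)(0.138)(19.3) / (1.09×10^6) = 3.91×10^-25 kg = 236 u.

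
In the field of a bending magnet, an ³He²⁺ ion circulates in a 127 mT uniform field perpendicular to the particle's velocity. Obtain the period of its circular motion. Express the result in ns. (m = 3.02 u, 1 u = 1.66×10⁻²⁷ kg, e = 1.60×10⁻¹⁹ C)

The cyclotron period is independent of speed: T = 2πm/(qB).
T = 2π(5.01×10^-27) / [(2×1.60×10^-19)(0.127)] = 7.75×10^-7 s.

T ≈ 775 ns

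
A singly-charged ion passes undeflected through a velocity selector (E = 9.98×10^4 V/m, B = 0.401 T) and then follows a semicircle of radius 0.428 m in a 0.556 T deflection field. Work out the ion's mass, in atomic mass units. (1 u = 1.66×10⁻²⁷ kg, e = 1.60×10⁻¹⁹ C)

m ≈ 92.2 u

v = E/B₁ = 2.49×10^5 m/s.
From r = mv/(qB₂), m = qB₂r/v = (1×1.60×10^-19)(0.556)(0.428) / (2.49×10^5) = 1.53×10^-25 kg.
In atomic mass units: m = 1.53×10^-25 / 1.66×10^-27 = 92.2 u.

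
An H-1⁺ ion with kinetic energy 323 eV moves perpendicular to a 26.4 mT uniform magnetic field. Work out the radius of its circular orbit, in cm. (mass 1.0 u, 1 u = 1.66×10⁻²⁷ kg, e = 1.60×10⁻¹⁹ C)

r ≈ 9.81 cm

Convert the energy: K = 323 eV = 5.17×10^-17 J.
v = √(2K/m) = √(2·5.17×10^-17/1.66×10^-27) = 2.50×10^5 m/s.
r = mv/(qB) = (1.66×10^-27)(2.50×10^5) / [(1×1.60×10^-19)(0.0264)] = 0.0981 m.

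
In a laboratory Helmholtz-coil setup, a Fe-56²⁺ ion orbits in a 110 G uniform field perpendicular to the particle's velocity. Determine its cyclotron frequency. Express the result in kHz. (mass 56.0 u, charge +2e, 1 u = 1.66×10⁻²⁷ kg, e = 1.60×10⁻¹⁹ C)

f = qB/(2πm) = (2×1.60×10^-19)(0.0110) / [2π(9.30×10^-26)] = 6030 Hz.

f ≈ 6.03 kHz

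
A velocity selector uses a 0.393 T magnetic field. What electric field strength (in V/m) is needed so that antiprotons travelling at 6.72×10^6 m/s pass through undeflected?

qE = qvB ⇒ E = vB = (6.72×10^6)(0.393) = 2.64×10^6 V/m.

E ≈ 2.64×10^6 V/m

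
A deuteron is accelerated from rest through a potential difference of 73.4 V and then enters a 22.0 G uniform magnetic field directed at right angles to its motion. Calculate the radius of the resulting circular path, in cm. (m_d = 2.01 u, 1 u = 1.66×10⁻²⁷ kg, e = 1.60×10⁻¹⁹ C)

The kinetic energy gained is K = qV = (1×1.60×10^-19)(73.4) = 1.17×10^-17 J.
v = √(2K/m) = 8.39×10^4 m/s.
r = mv/(qB) = (3.34×10^-27)(8.39×10^4) / [(1×1.60×10^-19)(2.20×10^-3)] = 0.795 m.

r ≈ 79.5 cm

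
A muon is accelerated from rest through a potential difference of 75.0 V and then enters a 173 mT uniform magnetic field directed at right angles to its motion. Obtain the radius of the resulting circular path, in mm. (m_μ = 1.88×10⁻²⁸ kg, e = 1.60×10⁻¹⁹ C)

r ≈ 2.43 mm

The kinetic energy gained is K = qV = (1×1.60×10^-19)(75.0) = 1.20×10^-17 J.
v = √(2K/m) = 3.57×10^5 m/s.
r = mv/(qB) = (1.88×10^-28)(3.57×10^5) / [(1×1.60×10^-19)(0.173)] = 2.43×10^-3 m.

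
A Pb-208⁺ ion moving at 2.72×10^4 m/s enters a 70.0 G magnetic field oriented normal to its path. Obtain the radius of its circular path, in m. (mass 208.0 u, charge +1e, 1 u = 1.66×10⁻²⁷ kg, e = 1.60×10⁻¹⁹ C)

The magnetic force provides the centripetal force: qvB = mv²/r, so r = mv/(qB).
r = (3.45×10^-25 kg)(2.72×10^4 m/s) / [(1×1.60×10^-19 C)(7.00×10^-3 T)] = 8.39 m.

r ≈ 8.39 m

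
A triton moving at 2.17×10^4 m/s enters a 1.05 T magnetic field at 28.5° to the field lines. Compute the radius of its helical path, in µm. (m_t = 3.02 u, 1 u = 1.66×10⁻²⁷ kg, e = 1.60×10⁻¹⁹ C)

r ≈ 309 µm

Only the perpendicular component v⊥ = v sin28.5° = 1.04×10^4 m/s is bent by the field.
r = m v⊥ /(qB) = (5.01×10^-27)(1.04×10^4) / [(1×1.60×10^-19)(1.05)] = 3.09×10^-4 m.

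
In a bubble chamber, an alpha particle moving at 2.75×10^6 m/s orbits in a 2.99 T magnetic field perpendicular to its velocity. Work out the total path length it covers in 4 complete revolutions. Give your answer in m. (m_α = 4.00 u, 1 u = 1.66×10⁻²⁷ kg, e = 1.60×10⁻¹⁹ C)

L ≈ 0.480 m

r = mv/(qB) = 0.0191 m, so one revolution covers 2πr = 0.120 m.
In 4 revolutions: L = 4·2πr = 0.480 m.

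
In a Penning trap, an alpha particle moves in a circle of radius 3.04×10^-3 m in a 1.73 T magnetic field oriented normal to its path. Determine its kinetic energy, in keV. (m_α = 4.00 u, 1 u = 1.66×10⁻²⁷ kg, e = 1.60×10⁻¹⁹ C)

v = qBr/m = (2×1.60×10^-19)(1.73)(3.04×10^-3) / (6.64×10^-27) = 2.53×10^5 m/s.
K = ½mv² = 0.5·(6.64×10^-27)·(2.53×10^5)² = 2.13×10^-16 J = 1.33 keV.

K ≈ 1.33 keV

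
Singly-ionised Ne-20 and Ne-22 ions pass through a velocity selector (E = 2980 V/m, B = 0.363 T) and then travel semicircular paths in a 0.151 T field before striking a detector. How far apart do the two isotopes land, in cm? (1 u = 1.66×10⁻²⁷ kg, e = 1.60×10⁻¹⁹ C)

Both emerge at v = E/B₁ = 8210 m/s.
r = mv/(qB₂), so r₁ = 0.01128 m and r₂ = 0.01241 m, giving Δr = 1.13×10^-3 m.
After a semicircle each ion lands a diameter 2r from the entry slit, so the separation is 2Δr = 2.26×10^-3 m.

Δd ≈ 0.226 cm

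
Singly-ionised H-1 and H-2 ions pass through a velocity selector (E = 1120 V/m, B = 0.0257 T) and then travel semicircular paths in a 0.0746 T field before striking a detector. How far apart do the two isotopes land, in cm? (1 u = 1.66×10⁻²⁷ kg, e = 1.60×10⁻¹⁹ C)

Both emerge at v = E/B₁ = 4.36×10^4 m/s.
r = mv/(qB₂), so r₁ = 6.061×10^-3 m and r₂ = 0.01212 m, giving Δr = 6.06×10^-3 m.
After a semicircle each ion lands a diameter 2r from the entry slit, so the separation is 2Δr = 0.0121 m.

Δd ≈ 1.21 cm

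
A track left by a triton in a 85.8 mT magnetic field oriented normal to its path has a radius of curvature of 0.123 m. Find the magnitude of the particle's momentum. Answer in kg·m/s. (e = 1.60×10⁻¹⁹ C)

p ≈ 1.69×10^-21 kg·m/s

Since qvB = mv²/r, the momentum p = mv = qBr.
p = (1×1.60×10^-19)(0.0858)(0.123) = 1.69×10^-21 kg·m/s.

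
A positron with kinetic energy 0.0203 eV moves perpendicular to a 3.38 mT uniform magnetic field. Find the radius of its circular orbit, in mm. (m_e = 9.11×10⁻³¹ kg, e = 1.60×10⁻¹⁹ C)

Convert the energy: K = 0.0203 eV = 3.25×10^-21 J.
v = √(2K/m) = √(2·3.25×10^-21/9.11×10^-31) = 8.44×10^4 m/s.
r = mv/(qB) = (9.11×10^-31)(8.44×10^4) / [(1×1.60×10^-19)(3.38×10^-3)] = 1.42×10^-4 m.

r ≈ 0.142 mm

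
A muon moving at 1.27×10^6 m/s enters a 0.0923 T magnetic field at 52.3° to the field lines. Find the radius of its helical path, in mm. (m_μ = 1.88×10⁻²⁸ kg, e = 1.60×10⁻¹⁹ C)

Only the perpendicular component v⊥ = v sin52.3° = 1.00×10^6 m/s is bent by the field.
r = m v⊥ /(qB) = (1.88×10^-28)(1.00×10^6) / [(1×1.60×10^-19)(0.0923)] = 0.0128 m.

r ≈ 12.8 mm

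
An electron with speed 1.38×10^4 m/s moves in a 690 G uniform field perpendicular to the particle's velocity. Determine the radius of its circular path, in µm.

The magnetic force provides the centripetal force: qvB = mv²/r, so r = mv/(qB).
r = (9.11×10^-31 kg)(1.38×10^4 m/s) / [(1×1.60×10^-19 C)(0.0690 T)] = 1.14×10^-6 m.

r ≈ 1.14 µm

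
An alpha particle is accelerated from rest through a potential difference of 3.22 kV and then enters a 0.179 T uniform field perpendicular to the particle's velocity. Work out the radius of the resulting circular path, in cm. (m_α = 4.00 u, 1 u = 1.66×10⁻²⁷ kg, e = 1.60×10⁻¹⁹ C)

r ≈ 6.46 cm

The kinetic energy gained is K = qV = (2×1.60×10^-19)(3220) = 1.03×10^-15 J.
v = √(2K/m) = 5.57×10^5 m/s.
r = mv/(qB) = (6.64×10^-27)(5.57×10^5) / [(2×1.60×10^-19)(0.179)] = 0.0646 m.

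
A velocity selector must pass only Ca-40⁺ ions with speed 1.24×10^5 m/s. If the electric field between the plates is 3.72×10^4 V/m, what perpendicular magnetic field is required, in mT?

qE = qvB ⇒ B = E/v = (3.72×10^4) / (1.24×10^5) = 0.300 T.

B ≈ 300 mT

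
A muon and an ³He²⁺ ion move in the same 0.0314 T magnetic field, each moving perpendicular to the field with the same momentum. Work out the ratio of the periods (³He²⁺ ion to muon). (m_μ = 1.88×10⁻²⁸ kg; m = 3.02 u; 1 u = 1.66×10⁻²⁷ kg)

T = 2πm/(qB) is independent of speed, so T₂/T₁ = (m₂/q₂)/(m₁/q₁).
T_{³He²⁺ ion}/T_{muon} = (5.01×10^-27/2e) / (1.88×10^-28/1e) = 13.3.

ratio ≈ 13.3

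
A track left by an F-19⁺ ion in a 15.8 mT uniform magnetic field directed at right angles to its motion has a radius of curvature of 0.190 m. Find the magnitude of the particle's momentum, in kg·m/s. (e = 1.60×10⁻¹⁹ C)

Since qvB = mv²/r, the momentum p = mv = qBr.
p = (1×1.60×10^-19)(0.0158)(0.190) = 4.80×10^-22 kg·m/s.

p ≈ 4.80×10^-22 kg·m/s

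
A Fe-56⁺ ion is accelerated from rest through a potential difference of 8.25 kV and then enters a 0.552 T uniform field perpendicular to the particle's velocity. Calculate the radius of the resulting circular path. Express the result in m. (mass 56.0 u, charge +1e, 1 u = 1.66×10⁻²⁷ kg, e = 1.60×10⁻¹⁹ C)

The kinetic energy gained is K = qV = (1×1.60×10^-19)(8250) = 1.32×10^-15 J.
v = √(2K/m) = 1.69×10^5 m/s.
r = mv/(qB) = (9.30×10^-26)(1.69×10^5) / [(1×1.60×10^-19)(0.552)] = 0.177 m.

r ≈ 0.177 m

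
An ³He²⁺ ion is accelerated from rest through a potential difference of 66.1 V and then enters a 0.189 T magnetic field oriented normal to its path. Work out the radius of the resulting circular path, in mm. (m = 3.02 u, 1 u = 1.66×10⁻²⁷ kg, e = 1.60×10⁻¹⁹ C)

r ≈ 7.61 mm

The kinetic energy gained is K = qV = (2×1.60×10^-19)(66.1) = 2.12×10^-17 J.
v = √(2K/m) = 9.19×10^4 m/s.
r = mv/(qB) = (5.01×10^-27)(9.19×10^4) / [(2×1.60×10^-19)(0.189)] = 7.61×10^-3 m.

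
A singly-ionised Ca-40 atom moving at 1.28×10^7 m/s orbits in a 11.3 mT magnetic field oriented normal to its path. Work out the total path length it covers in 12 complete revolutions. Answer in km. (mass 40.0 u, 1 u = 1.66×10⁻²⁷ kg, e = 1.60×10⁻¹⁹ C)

L ≈ 35.4 km

r = mv/(qB) = 470 m, so one revolution covers 2πr = 2950 m.
In 12 revolutions: L = 12·2πr = 3.54×10^4 m.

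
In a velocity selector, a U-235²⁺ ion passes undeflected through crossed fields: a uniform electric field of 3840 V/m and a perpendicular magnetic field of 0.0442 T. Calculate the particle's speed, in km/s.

For zero net force, qE = qvB, so v = E/B.
v = (3840) / (0.0442) = 8.69×10^4 m/s.

v ≈ 86.9 km/s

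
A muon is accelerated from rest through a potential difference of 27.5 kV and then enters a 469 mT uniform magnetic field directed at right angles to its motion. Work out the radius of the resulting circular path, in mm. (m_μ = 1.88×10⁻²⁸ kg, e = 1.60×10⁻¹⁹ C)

r ≈ 17.1 mm

The kinetic energy gained is K = qV = (1×1.60×10^-19)(2.75×10^4) = 4.40×10^-15 J.
v = √(2K/m) = 6.84×10^6 m/s.
r = mv/(qB) = (1.88×10^-28)(6.84×10^6) / [(1×1.60×10^-19)(0.469)] = 0.0171 m.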